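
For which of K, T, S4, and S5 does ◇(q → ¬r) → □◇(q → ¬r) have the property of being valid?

S4-tableau for the negation ¬(◇(q → ¬r) → □◇(q → ¬r)):
1. ¬(◇(q → ¬r) → □◇(q → ¬r)), 0
2. ◇(q → ¬r), 0   [¬→-rule on 1]
3. ¬□◇(q → ¬r), 0   [¬→-rule on 1]
4. q → ¬r, 1   [◇-rule on 2: fresh world 1, 0R1]
5. ¬r, 1   [→-rule on 4 (branches; this branch)]
6. ¬◇(q → ¬r), 2   [¬□-rule on 3: fresh world 2, 0R2]
7. ¬(q → ¬r), 2   [¬◇-rule on 6 via 2R2]
8. q, 2   [¬→-rule on 7]
9. r, 2   [¬→-rule on 7]
Accessibility: 0R0, 0R1, 0R2, 1R1, 2R2
Complete open branch: countermodel on an S4-frame, so not valid in S4, nor in K, T (the same frame is also a K-frame and a T-frame).
S5-tableau for the negation ¬(◇(q → ¬r) → □◇(q → ¬r)):
1. ¬(◇(q → ¬r) → □◇(q → ¬r)), 0
2. ◇(q → ¬r), 0   [¬→-rule on 1]
3. ¬□◇(q → ¬r), 0   [¬→-rule on 1]
4. q → ¬r, 1   [◇-rule on 2: fresh world 1, 0R1]
5. ¬r, 1   [→-rule on 4 (branches; this branch)]
6. ¬◇(q → ¬r), 2   [¬□-rule on 3: fresh world 2, 0R2]
7. ¬(q → ¬r), 0   [¬◇-rule on 6 via 2R0]
8. q, 0   [¬→-rule on 7]
9. r, 0   [¬→-rule on 7]
10. ¬(q → ¬r), 1   [¬◇-rule on 6 via 2R1]
11. q, 1   [¬→-rule on 10]
12. r, 1   [¬→-rule on 10]
Accessibility: 0R0, 0R1, 0R2, 1R0, 1R1, 1R2, 2R0, 2R1, 2R2
Branch closes: r and ¬r both at 1.
Every branch closes (one shown): valid in S5.

S5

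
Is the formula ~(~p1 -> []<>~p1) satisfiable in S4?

Satisfiable

1. ~(~p1 -> []<>~p1), w0
2. ~p1, w0   [~->-rule on 1]
3. ~[]<>~p1, w0   [~->-rule on 1]
4. ~<>~p1, w1   [~[]-rule on 3: fresh world w1, w0Rw1]
5. p1, w1   [~<>-rule on 4 via w1Rw1]
Accessibility: w0Rw0, w0Rw1, w1Rw1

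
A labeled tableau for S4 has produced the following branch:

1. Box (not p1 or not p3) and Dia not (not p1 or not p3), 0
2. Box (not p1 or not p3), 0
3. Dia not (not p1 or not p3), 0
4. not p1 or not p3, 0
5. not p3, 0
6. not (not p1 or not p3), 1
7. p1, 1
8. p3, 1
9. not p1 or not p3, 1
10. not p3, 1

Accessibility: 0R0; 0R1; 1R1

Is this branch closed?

Both p3 and not p3 appear at 1.

Closed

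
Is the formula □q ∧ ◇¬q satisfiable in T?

1. □q ∧ ◇¬q, 0
2. □q, 0
3. ◇¬q, 0
4. q, 0
5. ¬q, 1
6. q, 1
Accessibility: 0R0, 0R1, 1R1
Branch closes: q and ¬q both at 1.
(One branch shown.) All branches close.

No, unsatisfiable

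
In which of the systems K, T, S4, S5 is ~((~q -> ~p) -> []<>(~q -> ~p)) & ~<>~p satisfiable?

S5-tableau for the formula:
1. ~((~q -> ~p) -> []<>(~q -> ~p)) & ~<>~p, w0
2. ~((~q -> ~p) -> []<>(~q -> ~p)), w0
3. ~<>~p, w0
4. ~q -> ~p, w0
5. ~[]<>(~q -> ~p), w0
6. p, w0
7. q, w0
8. ~<>(~q -> ~p), w1
9. p, w1
10. ~(~q -> ~p), w0
11. ~q, w0
Accessibility: w0Rw0, w0Rw1, w1Rw0, w1Rw1
Branch closes: q and ~q both at w0.
Every branch closes (one shown): unsatisfiable in S5.
S4-tableau for the formula:
1. ~((~q -> ~p) -> []<>(~q -> ~p)) & ~<>~p, w0
2. ~((~q -> ~p) -> []<>(~q -> ~p)), w0
3. ~<>~p, w0
4. ~q -> ~p, w0
5. ~[]<>(~q -> ~p), w0
6. p, w0
7. q, w0
8. ~<>(~q -> ~p), w1
9. p, w1
10. ~(~q -> ~p), w1
11. ~q, w1
Accessibility: w0Rw0, w0Rw1, w1Rw1
Complete open branch: satisfiable in S4, hence also in K, T (this S4-model is also a K-model and a T-model).

K, T, S4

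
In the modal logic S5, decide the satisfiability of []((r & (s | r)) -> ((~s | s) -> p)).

1. []((r & (s | r)) -> ((~s | s) -> p)), 0
2. (r & (s | r)) -> ((~s | s) -> p), 0   [[]-rule on 1 via 0R0]
3. (~s | s) -> p, 0   [->-rule on 2 (branches; this branch)]
4. p, 0   [->-rule on 3 (branches; this branch)]
Accessibility: 0R0

Satisfiable (open branch found)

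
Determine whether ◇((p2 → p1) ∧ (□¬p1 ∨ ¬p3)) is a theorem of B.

Tableau for the negation ¬◇((p2 → p1) ∧ (□¬p1 ∨ ¬p3)):
1. ¬◇((p2 → p1) ∧ (□¬p1 ∨ ¬p3)), w0
2. ¬((p2 → p1) ∧ (□¬p1 ∨ ¬p3)), w0   [¬◇-rule on 1 via w0Rw0]
3. ¬(□¬p1 ∨ ¬p3), w0   [¬∧-rule on 2 (branches; this branch)]
4. ¬□¬p1, w0   [¬∨-rule on 3]
5. p3, w0   [¬∨-rule on 3]
6. p1, w1   [¬□-rule on 4: fresh world w1, w0Rw1]
7. ¬((p2 → p1) ∧ (□¬p1 ∨ ¬p3)), w1   [¬◇-rule on 1 via w0Rw1]
8. ¬(□¬p1 ∨ ¬p3), w1   [¬∧-rule on 7 (branches; this branch)]
9. ¬□¬p1, w1   [¬∨-rule on 8]
10. p3, w1   [¬∨-rule on 8]
11. p1, w2   [¬□-rule on 9: fresh world w2, w1Rw2]
Accessibility: w0Rw0, w0Rw1, w1Rw0, w1Rw1, w1Rw2, w2Rw1, w2Rw2
The negation has an open branch (countermodel exists).

Invalid (countermodel exists)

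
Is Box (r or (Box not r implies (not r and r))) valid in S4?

Invalid (countermodel exists)

Tableau for the negation not Box (r or (Box not r implies (not r and r))):
1. not Box (r or (Box not r implies (not r and r))), 0
2. not (r or (Box not r implies (not r and r))), 1
3. not r, 1
4. not (Box not r implies (not r and r)), 1
5. Box not r, 1
6. not (not r and r), 1
Accessibility: 0R0, 0R1, 1R1
The negation has an open branch (countermodel exists).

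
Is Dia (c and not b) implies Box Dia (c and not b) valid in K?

No, not valid

Tableau for the negation not (Dia (c and not b) implies Box Dia (c and not b)):
1. not (Dia (c and not b) implies Box Dia (c and not b)), w0
2. Dia (c and not b), w0
3. not Box Dia (c and not b), w0
4. c and not b, w1
5. c, w1
6. not b, w1
7. not Dia (c and not b), w2
Accessibility: w0Rw1, w0Rw2
The negation has an open branch (countermodel exists).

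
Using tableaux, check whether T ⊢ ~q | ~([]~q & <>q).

Valid

Tableau for the negation ~(~q | ~([]~q & <>q)):
1. ~(~q | ~([]~q & <>q)), u
2. q, u   [~|-rule on 1]
3. []~q & <>q, u   [~|-rule on 1]
4. []~q, u   [&-rule on 3]
5. <>q, u   [&-rule on 3]
6. ~q, u   [[]-rule on 4 via uRu]
Accessibility: uRu
Branch closes: q and ~q both at u.
All branches of the negation close; one closing branch shown above.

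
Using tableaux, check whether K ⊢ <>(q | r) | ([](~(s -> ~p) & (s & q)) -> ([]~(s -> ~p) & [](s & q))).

Valid

Tableau for the negation ~(<>(q | r) | ([](~(s -> ~p) & (s & q)) -> ([]~(s -> ~p) & [](s & q)))):
1. ~(<>(q | r) | ([](~(s -> ~p) & (s & q)) -> ([]~(s -> ~p) & [](s & q)))), 0
2. ~<>(q | r), 0   [~|-rule on 1]
3. ~([](~(s -> ~p) & (s & q)) -> ([]~(s -> ~p) & [](s & q))), 0   [~|-rule on 1]
4. [](~(s -> ~p) & (s & q)), 0   [~->-rule on 3]
5. ~([]~(s -> ~p) & [](s & q)), 0   [~->-rule on 3]
6. ~[](s & q), 0   [~&-rule on 5 (branches; this branch)]
7. ~(s & q), 1   [~[]-rule on 6: fresh world 1, 0R1]
8. ~(q | r), 1   [~<>-rule on 2 via 0R1]
9. ~q, 1   [~|-rule on 8]
10. ~r, 1   [~|-rule on 8]
11. ~(s -> ~p) & (s & q), 1   [[]-rule on 4 via 0R1]
12. ~(s -> ~p), 1   [&-rule on 11]
13. s & q, 1   [&-rule on 11]
14. s, 1   [~->-rule on 12]
15. p, 1   [~->-rule on 12]
16. q, 1   [&-rule on 13]
Accessibility: 0R1
Branch closes: q and ~q both at 1.
Every branch of the negation's tableau closes; the branch above is one of them.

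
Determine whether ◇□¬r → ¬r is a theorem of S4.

No, not valid

Tableau for the negation ¬(◇□¬r → ¬r):
1. ¬(◇□¬r → ¬r), w0
2. ◇□¬r, w0
3. r, w0
4. □¬r, w1
5. ¬r, w1
Accessibility: w0Rw0, w0Rw1, w1Rw1
The negation has an open branch (countermodel exists).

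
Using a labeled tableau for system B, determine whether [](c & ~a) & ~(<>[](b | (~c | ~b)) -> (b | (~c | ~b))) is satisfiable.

1. [](c & ~a) & ~(<>[](b | (~c | ~b)) -> (b | (~c | ~b))), u
2. [](c & ~a), u
3. ~(<>[](b | (~c | ~b)) -> (b | (~c | ~b))), u
4. <>[](b | (~c | ~b)), u
5. ~(b | (~c | ~b)), u
6. ~b, u
7. ~(~c | ~b), u
8. c, u
9. b, u
Accessibility: uRu
Branch closes: b and ~b both at u.
All branches of the tableau close; one closing branch shown above.

No, unsatisfiable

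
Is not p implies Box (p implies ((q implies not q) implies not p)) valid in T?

Not valid

Tableau for the negation not (not p implies Box (p implies ((q implies not q) implies not p))):
1. not (not p implies Box (p implies ((q implies not q) implies not p))), 0
2. not p, 0
3. not Box (p implies ((q implies not q) implies not p)), 0
4. not (p implies ((q implies not q) implies not p)), 1
5. p, 1
6. not ((q implies not q) implies not p), 1
7. q implies not q, 1
8. not q, 1
Accessibility: 0R0, 0R1, 1R1
The negation has an open branch (countermodel exists).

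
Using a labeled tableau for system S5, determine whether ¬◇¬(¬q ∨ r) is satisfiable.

Yes, satisfiable

1. ¬◇¬(¬q ∨ r), w0
2. ¬q ∨ r, w0   [¬◇-rule on 1 via w0Rw0]
3. r, w0   [∨-rule on 2 (branches; this branch)]
Accessibility: w0Rw0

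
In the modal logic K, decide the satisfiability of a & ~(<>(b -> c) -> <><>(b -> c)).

1. a & ~(<>(b -> c) -> <><>(b -> c)), 0
2. a, 0   [&-rule on 1]
3. ~(<>(b -> c) -> <><>(b -> c)), 0   [&-rule on 1]
4. <>(b -> c), 0   [~->-rule on 3]
5. ~<><>(b -> c), 0   [~->-rule on 3]
6. b -> c, 1   [<>-rule on 4: fresh world 1, 0R1]
7. ~<>(b -> c), 1   [~<>-rule on 5 via 0R1]
8. c, 1   [->-rule on 6 (branches; this branch)]
Accessibility: 0R1

Yes, satisfiable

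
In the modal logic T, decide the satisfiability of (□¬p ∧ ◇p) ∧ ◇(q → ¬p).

No, unsatisfiable

1. (□¬p ∧ ◇p) ∧ ◇(q → ¬p), 0
2. □¬p ∧ ◇p, 0
3. ◇(q → ¬p), 0
4. □¬p, 0
5. ◇p, 0
6. ¬p, 0
7. q → ¬p, 1
8. ¬p, 1
9. p, 2
10. ¬p, 2
Accessibility: 0R0, 0R1, 0R2, 1R1, 2R2
Branch closes: p and ¬p both at 2.
All branches of the tableau close; one closing branch shown above.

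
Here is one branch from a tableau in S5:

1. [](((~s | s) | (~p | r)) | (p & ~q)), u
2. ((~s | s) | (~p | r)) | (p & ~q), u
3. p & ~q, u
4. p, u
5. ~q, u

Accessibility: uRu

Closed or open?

Open

There is no literal clash: for every atom and world, at most one sign appears.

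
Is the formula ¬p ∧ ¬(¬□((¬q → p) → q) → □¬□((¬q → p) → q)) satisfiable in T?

1. ¬p ∧ ¬(¬□((¬q → p) → q) → □¬□((¬q → p) → q)), u
2. ¬p, u
3. ¬(¬□((¬q → p) → q) → □¬□((¬q → p) → q)), u
4. ¬□((¬q → p) → q), u
5. ¬□¬□((¬q → p) → q), u
6. ¬((¬q → p) → q), v
7. ¬q → p, v
8. ¬q, v
9. p, v
10. □((¬q → p) → q), w
11. (¬q → p) → q, w
12. q, w
Accessibility: uRu, uRv, uRw, vRv, wRw

Satisfiable (open branch found)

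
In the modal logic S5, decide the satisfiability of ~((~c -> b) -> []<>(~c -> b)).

1. ~((~c -> b) -> []<>(~c -> b)), u
2. ~c -> b, u   [~->-rule on 1]
3. ~[]<>(~c -> b), u   [~->-rule on 1]
4. b, u   [->-rule on 2 (branches; this branch)]
5. ~<>(~c -> b), v   [~[]-rule on 3: fresh world v, uRv]
6. ~(~c -> b), u   [~<>-rule on 5 via vRu]
7. ~c, u   [~->-rule on 6]
8. ~b, u   [~->-rule on 6]
Accessibility: uRu, uRv, vRu, vRv
Branch closes: b and ~b both at u.
(One branch shown.) All branches close.

Unsatisfiable (every branch closes)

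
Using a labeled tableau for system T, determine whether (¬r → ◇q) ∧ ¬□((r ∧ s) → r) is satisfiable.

1. (¬r → ◇q) ∧ ¬□((r ∧ s) → r), 0
2. ¬r → ◇q, 0   [∧-rule on 1]
3. ¬□((r ∧ s) → r), 0   [∧-rule on 1]
4. ◇q, 0   [→-rule on 2 (branches; this branch)]
5. ¬((r ∧ s) → r), 1   [¬□-rule on 3: fresh world 1, 0R1]
6. r ∧ s, 1   [¬→-rule on 5]
7. ¬r, 1   [¬→-rule on 5]
8. r, 1   [∧-rule on 6]
9. s, 1   [∧-rule on 6]
Accessibility: 0R0, 0R1, 1R1
Branch closes: r and ¬r both at 1.
Every branch closes; the branch above is one of them.

Unsatisfiable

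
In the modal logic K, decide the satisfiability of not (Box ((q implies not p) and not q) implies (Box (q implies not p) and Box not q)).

No, unsatisfiable

1. not (Box ((q implies not p) and not q) implies (Box (q implies not p) and Box not q)), 0
2. Box ((q implies not p) and not q), 0
3. not (Box (q implies not p) and Box not q), 0
4. not Box (q implies not p), 0
5. not (q implies not p), 1
6. q, 1
7. p, 1
8. (q implies not p) and not q, 1
9. q implies not p, 1
10. not q, 1
Accessibility: 0R1
Branch closes: q and not q both at 1.
(One branch shown.) All branches close.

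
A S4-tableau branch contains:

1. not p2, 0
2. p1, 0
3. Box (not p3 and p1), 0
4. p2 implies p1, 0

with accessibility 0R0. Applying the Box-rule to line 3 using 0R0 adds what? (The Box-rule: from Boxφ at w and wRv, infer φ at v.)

not p3 and p1, 0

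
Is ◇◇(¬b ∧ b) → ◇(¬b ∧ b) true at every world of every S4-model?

Tableau for the negation ¬(◇◇(¬b ∧ b) → ◇(¬b ∧ b)):
1. ¬(◇◇(¬b ∧ b) → ◇(¬b ∧ b)), u
2. ◇◇(¬b ∧ b), u   [¬→-rule on 1]
3. ¬◇(¬b ∧ b), u   [¬→-rule on 1]
4. ¬(¬b ∧ b), u   [¬◇-rule on 3 via uRu]
5. ¬b, u   [¬∧-rule on 4 (branches; this branch)]
6. ◇(¬b ∧ b), v   [◇-rule on 2: fresh world v, uRv]
7. ¬(¬b ∧ b), v   [¬◇-rule on 3 via uRv]
8. ¬b, v   [¬∧-rule on 7 (branches; this branch)]
9. ¬b ∧ b, w   [◇-rule on 6: fresh world w, vRw]
10. ¬b, w   [∧-rule on 9]
11. b, w   [∧-rule on 9]
Accessibility: uRu, uRv, uRw, vRv, vRw, wRw
Branch closes: b and ¬b both at w.
Every branch of the negation's tableau closes; the branch above is one of them.

Valid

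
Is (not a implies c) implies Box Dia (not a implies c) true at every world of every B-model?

Yes, valid

Tableau for the negation not ((not a implies c) implies Box Dia (not a implies c)):
1. not ((not a implies c) implies Box Dia (not a implies c)), w0
2. not a implies c, w0   [neg-implies-rule on 1]
3. not Box Dia (not a implies c), w0   [neg-implies-rule on 1]
4. c, w0   [implies-rule on 2 (branches; this branch)]
5. not Dia (not a implies c), w1   [neg-Box-rule on 3: fresh world w1, w0Rw1]
6. not (not a implies c), w0   [neg-Dia-rule on 5 via w1Rw0]
7. not a, w0   [neg-implies-rule on 6]
8. not c, w0   [neg-implies-rule on 6]
Accessibility: w0Rw0, w0Rw1, w1Rw0, w1Rw1
Branch closes: c and not c both at w0.
All branches of the negation close; one closing branch shown above.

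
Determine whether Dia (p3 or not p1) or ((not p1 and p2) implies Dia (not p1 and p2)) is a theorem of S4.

Tableau for the negation not (Dia (p3 or not p1) or ((not p1 and p2) implies Dia (not p1 and p2))):
1. not (Dia (p3 or not p1) or ((not p1 and p2) implies Dia (not p1 and p2))), w0
2. not Dia (p3 or not p1), w0
3. not ((not p1 and p2) implies Dia (not p1 and p2)), w0
4. not p1 and p2, w0
5. not Dia (not p1 and p2), w0
6. not p1, w0
7. p2, w0
8. not (p3 or not p1), w0
9. not p3, w0
10. p1, w0
Accessibility: w0Rw0
Branch closes: p1 and not p1 both at w0.
All branches of the negation close; one closing branch shown above.

Valid in S4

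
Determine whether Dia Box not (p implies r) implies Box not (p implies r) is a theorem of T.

Tableau for the negation not (Dia Box not (p implies r) implies Box not (p implies r)):
1. not (Dia Box not (p implies r) implies Box not (p implies r)), 0
2. Dia Box not (p implies r), 0   [neg-implies-rule on 1]
3. not Box not (p implies r), 0   [neg-implies-rule on 1]
4. Box not (p implies r), 1   [Dia-rule on 2: fresh world 1, 0R1]
5. not (p implies r), 1   [Box-rule on 4 via 1R1]
6. p, 1   [neg-implies-rule on 5]
7. not r, 1   [neg-implies-rule on 5]
8. p implies r, 2   [neg-Box-rule on 3: fresh world 2, 0R2]
9. r, 2   [implies-rule on 8 (branches; this branch)]
Accessibility: 0R0, 0R1, 0R2, 1R1, 2R2
The negation has an open branch (countermodel exists).

Not valid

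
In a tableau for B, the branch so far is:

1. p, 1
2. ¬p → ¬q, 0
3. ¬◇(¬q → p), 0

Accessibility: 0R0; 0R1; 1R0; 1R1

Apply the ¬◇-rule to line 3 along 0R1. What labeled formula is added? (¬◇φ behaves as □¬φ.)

¬◇φ behaves as □¬φ: propagate the negated body to each accessible world.

¬(¬q → p), 1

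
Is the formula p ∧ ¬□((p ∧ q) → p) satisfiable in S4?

Unsatisfiable (every branch closes)

1. p ∧ ¬□((p ∧ q) → p), 0
2. p, 0
3. ¬□((p ∧ q) → p), 0
4. ¬((p ∧ q) → p), 1
5. p ∧ q, 1
6. ¬p, 1
7. p, 1
8. q, 1
Accessibility: 0R0, 0R1, 1R1
Branch closes: p and ¬p both at 1.
(One branch shown.) All branches close.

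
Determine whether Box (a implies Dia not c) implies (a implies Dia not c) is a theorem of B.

Valid in B

Tableau for the negation not (Box (a implies Dia not c) implies (a implies Dia not c)):
1. not (Box (a implies Dia not c) implies (a implies Dia not c)), w0
2. Box (a implies Dia not c), w0
3. not (a implies Dia not c), w0
4. a, w0
5. not Dia not c, w0
6. a implies Dia not c, w0
7. c, w0
8. Dia not c, w0
9. not c, w1
10. a implies Dia not c, w1
11. c, w1
Accessibility: w0Rw0, w0Rw1, w1Rw0, w1Rw1
Branch closes: c and not c both at w1.
All branches of the negation close; one closing branch shown above.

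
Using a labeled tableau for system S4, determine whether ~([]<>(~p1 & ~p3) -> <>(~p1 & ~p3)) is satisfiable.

1. ~([]<>(~p1 & ~p3) -> <>(~p1 & ~p3)), u
2. []<>(~p1 & ~p3), u
3. ~<>(~p1 & ~p3), u
4. <>(~p1 & ~p3), u
5. ~(~p1 & ~p3), u
6. p3, u
7. ~p1 & ~p3, v
8. ~p1, v
9. ~p3, v
10. <>(~p1 & ~p3), v
11. ~(~p1 & ~p3), v
12. p3, v
Accessibility: uRu, uRv, vRv
Branch closes: p3 and ~p3 both at v.
All branches of the tableau close; one closing branch shown above.

Unsatisfiable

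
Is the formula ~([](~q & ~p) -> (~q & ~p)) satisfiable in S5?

1. ~([](~q & ~p) -> (~q & ~p)), w0
2. [](~q & ~p), w0
3. ~(~q & ~p), w0
4. ~q & ~p, w0
5. ~q, w0
6. ~p, w0
7. p, w0
Accessibility: w0Rw0
Branch closes: p and ~p both at w0.
(One branch shown.) All branches close.

Unsatisfiable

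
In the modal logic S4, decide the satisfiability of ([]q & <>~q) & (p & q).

1. ([]q & <>~q) & (p & q), w0
2. []q & <>~q, w0   [&-rule on 1]
3. p & q, w0   [&-rule on 1]
4. []q, w0   [&-rule on 2]
5. <>~q, w0   [&-rule on 2]
6. p, w0   [&-rule on 3]
7. q, w0   [&-rule on 3]
8. ~q, w1   [<>-rule on 5: fresh world w1, w0Rw1]
9. q, w1   [[]-rule on 4 via w0Rw1]
Accessibility: w0Rw0, w0Rw1, w1Rw1
Branch closes: q and ~q both at w1.
All branches of the tableau close; one closing branch shown above.

No, unsatisfiable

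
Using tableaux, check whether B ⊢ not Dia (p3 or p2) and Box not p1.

Tableau for the negation not (not Dia (p3 or p2) and Box not p1):
1. not (not Dia (p3 or p2) and Box not p1), w0
2. not Box not p1, w0
3. p1, w1
Accessibility: w0Rw0, w0Rw1, w1Rw0, w1Rw1
The negation has an open branch (countermodel exists).

Not valid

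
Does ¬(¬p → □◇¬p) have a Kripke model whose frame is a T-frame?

Yes, satisfiable

1. ¬(¬p → □◇¬p), 0
2. ¬p, 0
3. ¬□◇¬p, 0
4. ¬◇¬p, 1
5. p, 1
Accessibility: 0R0, 0R1, 1R1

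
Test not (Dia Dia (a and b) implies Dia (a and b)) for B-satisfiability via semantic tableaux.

Satisfiable (open branch found)

1. not (Dia Dia (a and b) implies Dia (a and b)), w0
2. Dia Dia (a and b), w0   [neg-implies-rule on 1]
3. not Dia (a and b), w0   [neg-implies-rule on 1]
4. not (a and b), w0   [neg-Dia-rule on 3 via w0Rw0]
5. not b, w0   [neg-and-rule on 4 (branches; this branch)]
6. Dia (a and b), w1   [Dia-rule on 2: fresh world w1, w0Rw1]
7. not (a and b), w1   [neg-Dia-rule on 3 via w0Rw1]
8. not b, w1   [neg-and-rule on 7 (branches; this branch)]
9. a and b, w2   [Dia-rule on 6: fresh world w2, w1Rw2]
10. a, w2   [and-rule on 9]
11. b, w2   [and-rule on 9]
Accessibility: w0Rw0, w0Rw1, w1Rw0, w1Rw1, w1Rw2, w2Rw1, w2Rw2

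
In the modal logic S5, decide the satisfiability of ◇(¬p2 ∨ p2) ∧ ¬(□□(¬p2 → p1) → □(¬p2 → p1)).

Unsatisfiable (every branch closes)

1. ◇(¬p2 ∨ p2) ∧ ¬(□□(¬p2 → p1) → □(¬p2 → p1)), u
2. ◇(¬p2 ∨ p2), u   [∧-rule on 1]
3. ¬(□□(¬p2 → p1) → □(¬p2 → p1)), u   [∧-rule on 1]
4. □□(¬p2 → p1), u   [¬→-rule on 3]
5. ¬□(¬p2 → p1), u   [¬→-rule on 3]
6. □(¬p2 → p1), u   [□-rule on 4 via uRu]
7. ¬p2 → p1, u   [□-rule on 6 via uRu]
8. p1, u   [→-rule on 7 (branches; this branch)]
9. ¬p2 ∨ p2, v   [◇-rule on 2: fresh world v, uRv]
10. □(¬p2 → p1), v   [□-rule on 4 via uRv]
11. ¬p2 → p1, v   [□-rule on 6 via uRv]
12. p2, v   [∨-rule on 9 (branches; this branch)]
13. p1, v   [→-rule on 11 (branches; this branch)]
14. ¬(¬p2 → p1), w   [¬□-rule on 5: fresh world w, uRw]
15. ¬p2, w   [¬→-rule on 14]
16. ¬p1, w   [¬→-rule on 14]
17. □(¬p2 → p1), w   [□-rule on 4 via uRw]
18. ¬p2 → p1, w   [□-rule on 6 via uRw]
19. p1, w   [→-rule on 18 (branches; this branch)]
Accessibility: uRu, uRv, uRw, vRu, vRv, vRw, wRu, wRv, wRw
Branch closes: p1 and ¬p1 both at w.
(One branch shown.) All branches close.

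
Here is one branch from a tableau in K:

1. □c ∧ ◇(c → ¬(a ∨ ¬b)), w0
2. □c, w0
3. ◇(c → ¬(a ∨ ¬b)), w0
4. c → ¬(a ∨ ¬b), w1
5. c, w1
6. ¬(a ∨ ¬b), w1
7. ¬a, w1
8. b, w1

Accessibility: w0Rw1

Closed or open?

No atom appears with both signs at the same world.

No, open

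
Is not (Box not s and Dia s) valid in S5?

Valid

Tableau for the negation Box not s and Dia s:
1. Box not s and Dia s, u
2. Box not s, u
3. Dia s, u
4. not s, u
5. s, v
6. not s, v
Accessibility: uRu, uRv, vRu, vRv
Branch closes: s and not s both at v.
Every branch of the negation's tableau closes; the branch above is one of them.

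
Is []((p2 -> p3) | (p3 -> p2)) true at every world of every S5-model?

Valid in S5

Tableau for the negation ~[]((p2 -> p3) | (p3 -> p2)):
1. ~[]((p2 -> p3) | (p3 -> p2)), w0
2. ~((p2 -> p3) | (p3 -> p2)), w1   [~[]-rule on 1: fresh world w1, w0Rw1]
3. ~(p2 -> p3), w1   [~|-rule on 2]
4. ~(p3 -> p2), w1   [~|-rule on 2]
5. p2, w1   [~->-rule on 3]
6. ~p3, w1   [~->-rule on 3]
7. p3, w1   [~->-rule on 4]
8. ~p2, w1   [~->-rule on 4]
Accessibility: w0Rw0, w0Rw1, w1Rw0, w1Rw1
Branch closes: p3 and ~p3 both at w1.
Every branch of the negation's tableau closes; the branch above is one of them.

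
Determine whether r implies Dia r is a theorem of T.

Tableau for the negation not (r implies Dia r):
1. not (r implies Dia r), u
2. r, u
3. not Dia r, u
4. not r, u
Accessibility: uRu
Branch closes: r and not r both at u.
Every branch of the negation's tableau closes; the branch above is one of them.

Valid in T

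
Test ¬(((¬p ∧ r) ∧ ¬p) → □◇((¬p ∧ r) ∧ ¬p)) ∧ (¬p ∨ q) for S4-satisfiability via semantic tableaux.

1. ¬(((¬p ∧ r) ∧ ¬p) → □◇((¬p ∧ r) ∧ ¬p)) ∧ (¬p ∨ q), 0
2. ¬(((¬p ∧ r) ∧ ¬p) → □◇((¬p ∧ r) ∧ ¬p)), 0
3. ¬p ∨ q, 0
4. (¬p ∧ r) ∧ ¬p, 0
5. ¬□◇((¬p ∧ r) ∧ ¬p), 0
6. ¬p ∧ r, 0
7. ¬p, 0
8. r, 0
9. q, 0
10. ¬◇((¬p ∧ r) ∧ ¬p), 1
11. ¬((¬p ∧ r) ∧ ¬p), 1
12. p, 1
Accessibility: 0R0, 0R1, 1R1

Yes, satisfiable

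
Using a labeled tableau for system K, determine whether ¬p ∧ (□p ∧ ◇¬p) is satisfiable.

No, unsatisfiable

1. ¬p ∧ (□p ∧ ◇¬p), w0
2. ¬p, w0
3. □p ∧ ◇¬p, w0
4. □p, w0
5. ◇¬p, w0
6. ¬p, w1
7. p, w1
Accessibility: w0Rw1
Branch closes: p and ¬p both at w1.
(One branch shown.) All branches close.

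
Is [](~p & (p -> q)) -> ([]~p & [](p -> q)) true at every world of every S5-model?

Valid in S5

Tableau for the negation ~([](~p & (p -> q)) -> ([]~p & [](p -> q))):
1. ~([](~p & (p -> q)) -> ([]~p & [](p -> q))), u
2. [](~p & (p -> q)), u
3. ~([]~p & [](p -> q)), u
4. ~p & (p -> q), u
5. ~p, u
6. p -> q, u
7. ~[](p -> q), u
8. q, u
9. ~(p -> q), v
10. p, v
11. ~q, v
12. ~p & (p -> q), v
13. ~p, v
14. p -> q, v
Accessibility: uRu, uRv, vRu, vRv
Branch closes: p and ~p both at v.
Every branch of the negation's tableau closes; the branch above is one of them.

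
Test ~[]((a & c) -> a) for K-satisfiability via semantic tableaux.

1. ~[]((a & c) -> a), 0
2. ~((a & c) -> a), 1   [~[]-rule on 1: fresh world 1, 0R1]
3. a & c, 1   [~->-rule on 2]
4. ~a, 1   [~->-rule on 2]
5. a, 1   [&-rule on 3]
6. c, 1   [&-rule on 3]
Accessibility: 0R1
Branch closes: a and ~a both at 1.
(One branch shown.) All branches close.

Unsatisfiable (every branch closes)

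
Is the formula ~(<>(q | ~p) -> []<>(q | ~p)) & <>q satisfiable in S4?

Satisfiable (open branch found)

1. ~(<>(q | ~p) -> []<>(q | ~p)) & <>q, 0
2. ~(<>(q | ~p) -> []<>(q | ~p)), 0
3. <>q, 0
4. <>(q | ~p), 0
5. ~[]<>(q | ~p), 0
6. q, 1
7. q | ~p, 2
8. ~p, 2
9. ~<>(q | ~p), 3
10. ~(q | ~p), 3
11. ~q, 3
12. p, 3
Accessibility: 0R0, 0R1, 0R2, 0R3, 1R1, 2R2, 3R3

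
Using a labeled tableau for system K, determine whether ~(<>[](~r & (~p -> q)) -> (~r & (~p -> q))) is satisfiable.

Satisfiable

1. ~(<>[](~r & (~p -> q)) -> (~r & (~p -> q))), u
2. <>[](~r & (~p -> q)), u
3. ~(~r & (~p -> q)), u
4. ~(~p -> q), u
5. ~p, u
6. ~q, u
7. [](~r & (~p -> q)), v
Accessibility: uRv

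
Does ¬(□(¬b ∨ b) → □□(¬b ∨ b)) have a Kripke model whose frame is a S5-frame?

1. ¬(□(¬b ∨ b) → □□(¬b ∨ b)), 0
2. □(¬b ∨ b), 0
3. ¬□□(¬b ∨ b), 0
4. ¬b ∨ b, 0
5. b, 0
6. ¬□(¬b ∨ b), 1
7. ¬b ∨ b, 1
8. b, 1
9. ¬(¬b ∨ b), 2
10. b, 2
11. ¬b, 2
Accessibility: 0R0, 0R1, 0R2, 1R0, 1R1, 1R2, 2R0, 2R1, 2R2
Branch closes: b and ¬b both at 2.
(One branch shown.) All branches close.

No, unsatisfiable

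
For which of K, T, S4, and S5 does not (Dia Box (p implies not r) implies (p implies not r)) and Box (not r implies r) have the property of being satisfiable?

K, T, S4

S5-tableau for the formula:
1. not (Dia Box (p implies not r) implies (p implies not r)) and Box (not r implies r), u
2. not (Dia Box (p implies not r) implies (p implies not r)), u
3. Box (not r implies r), u
4. Dia Box (p implies not r), u
5. not (p implies not r), u
6. p, u
7. r, u
8. not r implies r, u
9. Box (p implies not r), v
10. not r implies r, v
11. p implies not r, u
12. p implies not r, v
13. r, v
14. not r, u
Accessibility: uRu, uRv, vRu, vRv
Branch closes: r and not r both at u.
Every branch closes (one shown): unsatisfiable in S5.
S4-tableau for the formula:
1. not (Dia Box (p implies not r) implies (p implies not r)) and Box (not r implies r), u
2. not (Dia Box (p implies not r) implies (p implies not r)), u
3. Box (not r implies r), u
4. Dia Box (p implies not r), u
5. not (p implies not r), u
6. p, u
7. r, u
8. not r implies r, u
9. Box (p implies not r), v
10. not r implies r, v
11. p implies not r, v
12. r, v
13. not p, v
Accessibility: uRu, uRv, vRv
Complete open branch: satisfiable in S4, hence also in K, T (this S4-model is also a K-model and a T-model).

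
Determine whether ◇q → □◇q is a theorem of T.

Tableau for the negation ¬(◇q → □◇q):
1. ¬(◇q → □◇q), w0
2. ◇q, w0   [¬→-rule on 1]
3. ¬□◇q, w0   [¬→-rule on 1]
4. q, w1   [◇-rule on 2: fresh world w1, w0Rw1]
5. ¬◇q, w2   [¬□-rule on 3: fresh world w2, w0Rw2]
6. ¬q, w2   [¬◇-rule on 5 via w2Rw2]
Accessibility: w0Rw0, w0Rw1, w0Rw2, w1Rw1, w2Rw2
The negation has an open branch (countermodel exists).

No, not valid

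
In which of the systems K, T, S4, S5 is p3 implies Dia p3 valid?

T, S4, S5

K-tableau for the negation not (p3 implies Dia p3):
1. not (p3 implies Dia p3), 0
2. p3, 0
3. not Dia p3, 0
Complete open branch: countermodel on a K-frame, so not valid in K.
T-tableau for the negation not (p3 implies Dia p3):
1. not (p3 implies Dia p3), 0
2. p3, 0
3. not Dia p3, 0
4. not p3, 0
Accessibility: 0R0
Branch closes: p3 and not p3 both at 0.
Every branch closes (one shown): valid in T, hence also in S4, S5 (every theorem of T is a theorem of S4 and S5).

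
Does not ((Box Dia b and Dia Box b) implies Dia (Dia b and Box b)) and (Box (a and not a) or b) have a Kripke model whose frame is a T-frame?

Unsatisfiable (every branch closes)

1. not ((Box Dia b and Dia Box b) implies Dia (Dia b and Box b)) and (Box (a and not a) or b), u
2. not ((Box Dia b and Dia Box b) implies Dia (Dia b and Box b)), u
3. Box (a and not a) or b, u
4. Box Dia b and Dia Box b, u
5. not Dia (Dia b and Box b), u
6. Box Dia b, u
7. Dia Box b, u
8. not (Dia b and Box b), u
9. Dia b, u
10. b, u
11. not Box b, u
12. Box b, v
13. not (Dia b and Box b), v
14. Dia b, v
15. b, v
16. not Box b, v
17. b, w
18. not (Dia b and Box b), w
19. Dia b, w
20. not Box b, w
21. not b, x
22. not (Dia b and Box b), x
23. Dia b, x
24. not Box b, x
25. b, y
26. not b, z
27. b, z
Accessibility: uRu, uRv, uRw, uRx, vRv, vRy, vRz, wRw, xRx, yRy, zRz
Branch closes: b and not b both at z.
(One branch shown.) All branches close.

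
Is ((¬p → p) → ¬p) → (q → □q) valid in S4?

Tableau for the negation ¬(((¬p → p) → ¬p) → (q → □q)):
1. ¬(((¬p → p) → ¬p) → (q → □q)), w0
2. (¬p → p) → ¬p, w0
3. ¬(q → □q), w0
4. q, w0
5. ¬□q, w0
6. ¬p, w0
7. ¬q, w1
Accessibility: w0Rw0, w0Rw1, w1Rw1
The negation has an open branch (countermodel exists).

No, not valid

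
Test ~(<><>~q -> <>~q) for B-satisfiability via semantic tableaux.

1. ~(<><>~q -> <>~q), w0
2. <><>~q, w0
3. ~<>~q, w0
4. q, w0
5. <>~q, w1
6. q, w1
7. ~q, w2
Accessibility: w0Rw0, w0Rw1, w1Rw0, w1Rw1, w1Rw2, w2Rw1, w2Rw2

Yes, satisfiable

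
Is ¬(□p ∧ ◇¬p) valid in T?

Valid

Tableau for the negation □p ∧ ◇¬p:
1. □p ∧ ◇¬p, u
2. □p, u
3. ◇¬p, u
4. p, u
5. ¬p, v
6. p, v
Accessibility: uRu, uRv, vRv
Branch closes: p and ¬p both at v.
Every branch of the negation's tableau closes; the branch above is one of them.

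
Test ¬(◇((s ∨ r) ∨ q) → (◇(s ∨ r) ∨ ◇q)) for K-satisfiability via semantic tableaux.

Unsatisfiable

1. ¬(◇((s ∨ r) ∨ q) → (◇(s ∨ r) ∨ ◇q)), u
2. ◇((s ∨ r) ∨ q), u   [¬→-rule on 1]
3. ¬(◇(s ∨ r) ∨ ◇q), u   [¬→-rule on 1]
4. ¬◇(s ∨ r), u   [¬∨-rule on 3]
5. ¬◇q, u   [¬∨-rule on 3]
6. (s ∨ r) ∨ q, v   [◇-rule on 2: fresh world v, uRv]
7. ¬(s ∨ r), v   [¬◇-rule on 4 via uRv]
8. ¬s, v   [¬∨-rule on 7]
9. ¬r, v   [¬∨-rule on 7]
10. ¬q, v   [¬◇-rule on 5 via uRv]
11. s ∨ r, v   [∨-rule on 6 (branches; this branch)]
12. r, v   [∨-rule on 11 (branches; this branch)]
Accessibility: uRv
Branch closes: r and ¬r both at v.
Every branch closes; the branch above is one of them.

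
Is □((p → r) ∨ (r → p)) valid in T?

Yes, valid

Tableau for the negation ¬□((p → r) ∨ (r → p)):
1. ¬□((p → r) ∨ (r → p)), 0
2. ¬((p → r) ∨ (r → p)), 1
3. ¬(p → r), 1
4. ¬(r → p), 1
5. p, 1
6. ¬r, 1
7. r, 1
8. ¬p, 1
Accessibility: 0R0, 0R1, 1R1
Branch closes: r and ¬r both at 1.
All branches of the negation close; one closing branch shown above.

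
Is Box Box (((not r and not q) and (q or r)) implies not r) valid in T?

Tableau for the negation not Box Box (((not r and not q) and (q or r)) implies not r):
1. not Box Box (((not r and not q) and (q or r)) implies not r), u
2. not Box (((not r and not q) and (q or r)) implies not r), v   [neg-Box-rule on 1: fresh world v, uRv]
3. not (((not r and not q) and (q or r)) implies not r), w   [neg-Box-rule on 2: fresh world w, vRw]
4. (not r and not q) and (q or r), w   [neg-implies-rule on 3]
5. r, w   [neg-implies-rule on 3]
6. not r and not q, w   [and-rule on 4]
7. q or r, w   [and-rule on 4]
8. not r, w   [and-rule on 6]
9. not q, w   [and-rule on 6]
Accessibility: uRu, uRv, vRv, vRw, wRw
Branch closes: r and not r both at w.
All branches of the negation close; one closing branch shown above.

Yes, valid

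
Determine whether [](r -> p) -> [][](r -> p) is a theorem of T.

No, not valid

Tableau for the negation ~([](r -> p) -> [][](r -> p)):
1. ~([](r -> p) -> [][](r -> p)), w0
2. [](r -> p), w0   [~->-rule on 1]
3. ~[][](r -> p), w0   [~->-rule on 1]
4. r -> p, w0   [[]-rule on 2 via w0Rw0]
5. p, w0   [->-rule on 4 (branches; this branch)]
6. ~[](r -> p), w1   [~[]-rule on 3: fresh world w1, w0Rw1]
7. r -> p, w1   [[]-rule on 2 via w0Rw1]
8. p, w1   [->-rule on 7 (branches; this branch)]
9. ~(r -> p), w2   [~[]-rule on 6: fresh world w2, w1Rw2]
10. r, w2   [~->-rule on 9]
11. ~p, w2   [~->-rule on 9]
Accessibility: w0Rw0, w0Rw1, w1Rw1, w1Rw2, w2Rw2
The negation has an open branch (countermodel exists).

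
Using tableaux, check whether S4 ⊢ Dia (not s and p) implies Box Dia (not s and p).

No, not valid

Tableau for the negation not (Dia (not s and p) implies Box Dia (not s and p)):
1. not (Dia (not s and p) implies Box Dia (not s and p)), w0
2. Dia (not s and p), w0   [neg-implies-rule on 1]
3. not Box Dia (not s and p), w0   [neg-implies-rule on 1]
4. not s and p, w1   [Dia-rule on 2: fresh world w1, w0Rw1]
5. not s, w1   [and-rule on 4]
6. p, w1   [and-rule on 4]
7. not Dia (not s and p), w2   [neg-Box-rule on 3: fresh world w2, w0Rw2]
8. not (not s and p), w2   [neg-Dia-rule on 7 via w2Rw2]
9. not p, w2   [neg-and-rule on 8 (branches; this branch)]
Accessibility: w0Rw0, w0Rw1, w0Rw2, w1Rw1, w2Rw2
The negation has an open branch (countermodel exists).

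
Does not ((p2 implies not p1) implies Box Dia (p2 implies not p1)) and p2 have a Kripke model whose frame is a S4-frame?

1. not ((p2 implies not p1) implies Box Dia (p2 implies not p1)) and p2, w0
2. not ((p2 implies not p1) implies Box Dia (p2 implies not p1)), w0
3. p2, w0
4. p2 implies not p1, w0
5. not Box Dia (p2 implies not p1), w0
6. not p1, w0
7. not Dia (p2 implies not p1), w1
8. not (p2 implies not p1), w1
9. p2, w1
10. p1, w1
Accessibility: w0Rw0, w0Rw1, w1Rw1

Satisfiable (open branch found)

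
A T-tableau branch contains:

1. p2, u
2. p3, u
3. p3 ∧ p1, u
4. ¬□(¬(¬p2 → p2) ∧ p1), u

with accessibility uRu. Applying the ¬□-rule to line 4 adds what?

a fresh world v with uRv, and ¬(¬(¬p2 → p2) ∧ p1) at v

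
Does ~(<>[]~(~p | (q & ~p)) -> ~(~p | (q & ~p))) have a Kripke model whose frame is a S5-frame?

No, unsatisfiable

1. ~(<>[]~(~p | (q & ~p)) -> ~(~p | (q & ~p))), u
2. <>[]~(~p | (q & ~p)), u
3. ~p | (q & ~p), u
4. q & ~p, u
5. q, u
6. ~p, u
7. []~(~p | (q & ~p)), v
8. ~(~p | (q & ~p)), u
9. p, u
10. ~(q & ~p), u
Accessibility: uRu, uRv, vRu, vRv
Branch closes: p and ~p both at u.
All branches of the tableau close; one closing branch shown above.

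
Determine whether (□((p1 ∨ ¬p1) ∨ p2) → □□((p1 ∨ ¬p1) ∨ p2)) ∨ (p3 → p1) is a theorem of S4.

Yes, valid

Tableau for the negation ¬((□((p1 ∨ ¬p1) ∨ p2) → □□((p1 ∨ ¬p1) ∨ p2)) ∨ (p3 → p1)):
1. ¬((□((p1 ∨ ¬p1) ∨ p2) → □□((p1 ∨ ¬p1) ∨ p2)) ∨ (p3 → p1)), 0
2. ¬(□((p1 ∨ ¬p1) ∨ p2) → □□((p1 ∨ ¬p1) ∨ p2)), 0   [¬∨-rule on 1]
3. ¬(p3 → p1), 0   [¬∨-rule on 1]
4. □((p1 ∨ ¬p1) ∨ p2), 0   [¬→-rule on 2]
5. ¬□□((p1 ∨ ¬p1) ∨ p2), 0   [¬→-rule on 2]
6. p3, 0   [¬→-rule on 3]
7. ¬p1, 0   [¬→-rule on 3]
8. (p1 ∨ ¬p1) ∨ p2, 0   [□-rule on 4 via 0R0]
9. p1 ∨ ¬p1, 0   [∨-rule on 8 (branches; this branch)]
10. ¬□((p1 ∨ ¬p1) ∨ p2), 1   [¬□-rule on 5: fresh world 1, 0R1]
11. (p1 ∨ ¬p1) ∨ p2, 1   [□-rule on 4 via 0R1]
12. p1 ∨ ¬p1, 1   [∨-rule on 11 (branches; this branch)]
13. ¬p1, 1   [∨-rule on 12 (branches; this branch)]
14. ¬((p1 ∨ ¬p1) ∨ p2), 2   [¬□-rule on 10: fresh world 2, 1R2]
15. ¬(p1 ∨ ¬p1), 2   [¬∨-rule on 14]
16. ¬p2, 2   [¬∨-rule on 14]
17. ¬p1, 2   [¬∨-rule on 15]
18. p1, 2   [¬∨-rule on 15]
Accessibility: 0R0, 0R1, 0R2, 1R1, 1R2, 2R2
Branch closes: p1 and ¬p1 both at 2.
All branches of the negation close; one closing branch shown above.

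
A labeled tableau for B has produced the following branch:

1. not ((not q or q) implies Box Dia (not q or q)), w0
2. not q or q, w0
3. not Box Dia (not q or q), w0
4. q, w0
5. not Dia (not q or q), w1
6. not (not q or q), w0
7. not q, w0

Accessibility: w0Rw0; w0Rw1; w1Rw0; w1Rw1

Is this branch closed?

Yes, closed

Both q and not q appear at w0.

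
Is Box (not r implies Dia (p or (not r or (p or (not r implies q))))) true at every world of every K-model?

Not valid

Tableau for the negation not Box (not r implies Dia (p or (not r or (p or (not r implies q))))):
1. not Box (not r implies Dia (p or (not r or (p or (not r implies q))))), 0
2. not (not r implies Dia (p or (not r or (p or (not r implies q))))), 1
3. not r, 1
4. not Dia (p or (not r or (p or (not r implies q)))), 1
Accessibility: 0R1
The negation has an open branch (countermodel exists).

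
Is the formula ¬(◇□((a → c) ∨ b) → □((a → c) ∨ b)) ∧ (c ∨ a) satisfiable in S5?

Unsatisfiable (every branch closes)

1. ¬(◇□((a → c) ∨ b) → □((a → c) ∨ b)) ∧ (c ∨ a), w0
2. ¬(◇□((a → c) ∨ b) → □((a → c) ∨ b)), w0   [∧-rule on 1]
3. c ∨ a, w0   [∧-rule on 1]
4. ◇□((a → c) ∨ b), w0   [¬→-rule on 2]
5. ¬□((a → c) ∨ b), w0   [¬→-rule on 2]
6. a, w0   [∨-rule on 3 (branches; this branch)]
7. □((a → c) ∨ b), w1   [◇-rule on 4: fresh world w1, w0Rw1]
8. (a → c) ∨ b, w0   [□-rule on 7 via w1Rw0]
9. (a → c) ∨ b, w1   [□-rule on 7 via w1Rw1]
10. a → c, w0   [∨-rule on 8 (branches; this branch)]
11. a → c, w1   [∨-rule on 9 (branches; this branch)]
12. c, w0   [→-rule on 10 (branches; this branch)]
13. c, w1   [→-rule on 11 (branches; this branch)]
14. ¬((a → c) ∨ b), w2   [¬□-rule on 5: fresh world w2, w0Rw2]
15. ¬(a → c), w2   [¬∨-rule on 14]
16. ¬b, w2   [¬∨-rule on 14]
17. a, w2   [¬→-rule on 15]
18. ¬c, w2   [¬→-rule on 15]
19. (a → c) ∨ b, w2   [□-rule on 7 via w1Rw2]
20. a → c, w2   [∨-rule on 19 (branches; this branch)]
21. c, w2   [→-rule on 20 (branches; this branch)]
Accessibility: w0Rw0, w0Rw1, w0Rw2, w1Rw0, w1Rw1, w1Rw2, w2Rw0, w2Rw1, w2Rw2
Branch closes: c and ¬c both at w2.
Every branch closes; the branch above is one of them.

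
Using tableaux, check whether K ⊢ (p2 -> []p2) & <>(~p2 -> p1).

Tableau for the negation ~((p2 -> []p2) & <>(~p2 -> p1)):
1. ~((p2 -> []p2) & <>(~p2 -> p1)), u
2. ~<>(~p2 -> p1), u   [~&-rule on 1 (branches; this branch)]
The negation has an open branch (countermodel exists).

Not valid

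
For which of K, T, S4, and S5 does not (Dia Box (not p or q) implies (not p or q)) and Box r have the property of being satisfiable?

K, T, S4

S5-tableau for the formula:
1. not (Dia Box (not p or q) implies (not p or q)) and Box r, w0
2. not (Dia Box (not p or q) implies (not p or q)), w0
3. Box r, w0
4. Dia Box (not p or q), w0
5. not (not p or q), w0
6. p, w0
7. not q, w0
8. r, w0
9. Box (not p or q), w1
10. r, w1
11. not p or q, w0
12. not p or q, w1
13. q, w0
Accessibility: w0Rw0, w0Rw1, w1Rw0, w1Rw1
Branch closes: q and not q both at w0.
Every branch closes (one shown): unsatisfiable in S5.
S4-tableau for the formula:
1. not (Dia Box (not p or q) implies (not p or q)) and Box r, w0
2. not (Dia Box (not p or q) implies (not p or q)), w0
3. Box r, w0
4. Dia Box (not p or q), w0
5. not (not p or q), w0
6. p, w0
7. not q, w0
8. r, w0
9. Box (not p or q), w1
10. r, w1
11. not p or q, w1
12. q, w1
Accessibility: w0Rw0, w0Rw1, w1Rw1
Complete open branch: satisfiable in S4, hence also in K, T (this S4-model is also a K-model and a T-model).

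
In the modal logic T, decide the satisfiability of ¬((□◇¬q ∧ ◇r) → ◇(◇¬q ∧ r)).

1. ¬((□◇¬q ∧ ◇r) → ◇(◇¬q ∧ r)), w0
2. □◇¬q ∧ ◇r, w0
3. ¬◇(◇¬q ∧ r), w0
4. □◇¬q, w0
5. ◇r, w0
6. ¬(◇¬q ∧ r), w0
7. ◇¬q, w0
8. ¬r, w0
9. r, w1
10. ¬(◇¬q ∧ r), w1
11. ◇¬q, w1
12. ¬◇¬q, w1
13. q, w1
14. ¬q, w2
15. ¬(◇¬q ∧ r), w2
16. ◇¬q, w2
17. ¬r, w2
18. ¬q, w3
19. q, w3
Accessibility: w0Rw0, w0Rw1, w0Rw2, w1Rw1, w1Rw3, w2Rw2, w3Rw3
Branch closes: q and ¬q both at w3.
All branches of the tableau close; one closing branch shown above.

Unsatisfiable (every branch closes)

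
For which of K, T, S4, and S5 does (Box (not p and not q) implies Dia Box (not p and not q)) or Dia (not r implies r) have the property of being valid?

K-tableau for the negation not ((Box (not p and not q) implies Dia Box (not p and not q)) or Dia (not r implies r)):
1. not ((Box (not p and not q) implies Dia Box (not p and not q)) or Dia (not r implies r)), u
2. not (Box (not p and not q) implies Dia Box (not p and not q)), u   [neg-or-rule on 1]
3. not Dia (not r implies r), u   [neg-or-rule on 1]
4. Box (not p and not q), u   [neg-implies-rule on 2]
5. not Dia Box (not p and not q), u   [neg-implies-rule on 2]
Complete open branch: countermodel on a K-frame, so not valid in K.
T-tableau for the negation not ((Box (not p and not q) implies Dia Box (not p and not q)) or Dia (not r implies r)):
1. not ((Box (not p and not q) implies Dia Box (not p and not q)) or Dia (not r implies r)), u
2. not (Box (not p and not q) implies Dia Box (not p and not q)), u   [neg-or-rule on 1]
3. not Dia (not r implies r), u   [neg-or-rule on 1]
4. Box (not p and not q), u   [neg-implies-rule on 2]
5. not Dia Box (not p and not q), u   [neg-implies-rule on 2]
6. not (not r implies r), u   [neg-Dia-rule on 3 via uRu]
7. not r, u   [neg-implies-rule on 6]
8. not p and not q, u   [Box-rule on 4 via uRu]
9. not p, u   [and-rule on 8]
10. not q, u   [and-rule on 8]
11. not Box (not p and not q), u   [neg-Dia-rule on 5 via uRu]
12. not (not p and not q), v   [neg-Box-rule on 11: fresh world v, uRv]
13. not (not r implies r), v   [neg-Dia-rule on 3 via uRv]
14. not r, v   [neg-implies-rule on 13]
15. not p and not q, v   [Box-rule on 4 via uRv]
16. not p, v   [and-rule on 15]
17. not q, v   [and-rule on 15]
18. not Box (not p and not q), v   [neg-Dia-rule on 5 via uRv]
19. q, v   [neg-and-rule on 12 (branches; this branch)]
Accessibility: uRu, uRv, vRv
Branch closes: q and not q both at v.
Every branch closes (one shown): valid in T, hence also in S4, S5 (every theorem of T is a theorem of S4 and S5).

T, S4, S5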